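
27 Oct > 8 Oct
True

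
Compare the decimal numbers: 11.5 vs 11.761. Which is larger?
11.761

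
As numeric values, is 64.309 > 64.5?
False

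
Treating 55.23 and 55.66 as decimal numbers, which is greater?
55.66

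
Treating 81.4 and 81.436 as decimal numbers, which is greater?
81.436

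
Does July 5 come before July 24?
Yes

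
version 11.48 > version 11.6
True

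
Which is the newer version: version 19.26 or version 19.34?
version 19.34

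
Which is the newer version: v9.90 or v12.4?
v12.4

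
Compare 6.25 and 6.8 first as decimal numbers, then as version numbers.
As decimals: 6.25 < 6.8. As versions: v6.25 > v6.8 (minor version 25 > 8).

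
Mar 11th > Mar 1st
True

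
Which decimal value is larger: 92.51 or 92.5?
92.51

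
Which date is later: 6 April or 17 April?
17 April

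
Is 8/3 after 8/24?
No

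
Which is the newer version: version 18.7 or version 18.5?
version 18.7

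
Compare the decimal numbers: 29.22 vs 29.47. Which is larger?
29.47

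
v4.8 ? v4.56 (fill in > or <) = <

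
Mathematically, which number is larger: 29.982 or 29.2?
29.982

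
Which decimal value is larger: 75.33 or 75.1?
75.33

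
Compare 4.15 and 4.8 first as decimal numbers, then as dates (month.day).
As decimals: 4.15 < 4.8. As dates: 4/15 is later than 4/8 (day 15 > day 8).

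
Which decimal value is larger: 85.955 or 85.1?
85.955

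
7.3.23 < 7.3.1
False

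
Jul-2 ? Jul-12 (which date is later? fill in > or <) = <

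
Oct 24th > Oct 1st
True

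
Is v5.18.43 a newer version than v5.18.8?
Yes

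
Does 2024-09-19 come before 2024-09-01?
No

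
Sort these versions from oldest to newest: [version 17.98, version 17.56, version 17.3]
[version 17.3, version 17.56, version 17.98]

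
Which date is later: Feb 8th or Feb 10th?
Feb 10th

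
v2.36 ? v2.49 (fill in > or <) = <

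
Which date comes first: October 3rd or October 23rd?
October 3rd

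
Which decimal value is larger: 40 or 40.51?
40.51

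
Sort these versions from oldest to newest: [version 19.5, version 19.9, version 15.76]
[version 15.76, version 19.5, version 19.9]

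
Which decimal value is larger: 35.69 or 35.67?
35.69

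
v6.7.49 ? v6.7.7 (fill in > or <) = >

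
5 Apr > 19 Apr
False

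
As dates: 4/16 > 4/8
True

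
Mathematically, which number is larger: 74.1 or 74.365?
74.365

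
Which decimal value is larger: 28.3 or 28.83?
28.83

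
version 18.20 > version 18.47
False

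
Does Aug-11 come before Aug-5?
No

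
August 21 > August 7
True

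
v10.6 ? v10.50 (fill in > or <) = <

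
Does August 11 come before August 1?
No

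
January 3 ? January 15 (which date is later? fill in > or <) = <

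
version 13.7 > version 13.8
False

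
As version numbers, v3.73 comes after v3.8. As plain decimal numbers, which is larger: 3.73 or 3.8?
3.8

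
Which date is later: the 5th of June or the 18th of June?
the 18th of June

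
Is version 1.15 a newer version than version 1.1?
Yes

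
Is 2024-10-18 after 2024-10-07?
Yes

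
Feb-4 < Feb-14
True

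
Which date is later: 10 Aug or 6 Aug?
10 Aug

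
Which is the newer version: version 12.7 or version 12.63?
version 12.63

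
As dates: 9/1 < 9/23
True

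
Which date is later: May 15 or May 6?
May 15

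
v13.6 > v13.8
False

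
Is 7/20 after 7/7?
Yes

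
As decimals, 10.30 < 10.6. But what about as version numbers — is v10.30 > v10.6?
True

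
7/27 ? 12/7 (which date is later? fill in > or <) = <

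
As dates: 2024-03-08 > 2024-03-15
False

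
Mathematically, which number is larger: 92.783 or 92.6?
92.783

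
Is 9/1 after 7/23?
Yes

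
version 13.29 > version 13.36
False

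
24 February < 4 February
False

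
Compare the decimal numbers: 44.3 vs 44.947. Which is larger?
44.947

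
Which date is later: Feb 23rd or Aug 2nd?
Aug 2nd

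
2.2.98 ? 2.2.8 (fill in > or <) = >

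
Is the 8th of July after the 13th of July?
No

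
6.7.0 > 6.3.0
True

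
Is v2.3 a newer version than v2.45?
No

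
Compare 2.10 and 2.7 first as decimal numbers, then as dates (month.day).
As decimals: 2.10 < 2.7. As dates: 2/10 is later than 2/7 (day 10 > day 7).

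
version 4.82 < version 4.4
False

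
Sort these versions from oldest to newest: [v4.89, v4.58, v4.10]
[v4.10, v4.58, v4.89]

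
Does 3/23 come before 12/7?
Yes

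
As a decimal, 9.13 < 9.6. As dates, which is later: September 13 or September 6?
September 13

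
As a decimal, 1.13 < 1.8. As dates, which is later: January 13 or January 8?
January 13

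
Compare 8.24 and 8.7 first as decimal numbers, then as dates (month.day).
As decimals: 8.24 < 8.7. As dates: 8/24 is later than 8/7 (day 24 > day 7).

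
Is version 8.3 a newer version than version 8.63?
No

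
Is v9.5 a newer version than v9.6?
No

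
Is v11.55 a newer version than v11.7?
Yes. Version numbers are compared segment by segment as integers, not as decimals: minor version 55 > 7, so v11.55 > v11.7 (even though the decimal 11.55 < 11.7).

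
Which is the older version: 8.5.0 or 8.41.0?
8.5.0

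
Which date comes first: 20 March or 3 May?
20 March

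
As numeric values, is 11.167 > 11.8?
False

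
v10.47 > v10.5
True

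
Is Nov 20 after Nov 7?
Yes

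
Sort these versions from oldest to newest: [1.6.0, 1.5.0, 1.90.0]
[1.5.0, 1.6.0, 1.90.0]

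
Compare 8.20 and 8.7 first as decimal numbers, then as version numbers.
As decimals: 8.20 < 8.7. As versions: v8.20 > v8.7 (minor version 20 > 7).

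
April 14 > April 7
True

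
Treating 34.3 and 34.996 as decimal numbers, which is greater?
34.996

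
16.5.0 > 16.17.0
False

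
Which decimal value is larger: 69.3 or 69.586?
69.586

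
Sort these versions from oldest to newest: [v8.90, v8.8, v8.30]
[v8.8, v8.30, v8.90]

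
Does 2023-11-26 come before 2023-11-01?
No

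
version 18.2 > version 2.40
True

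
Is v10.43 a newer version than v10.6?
Yes. Version numbers are compared segment by segment as integers, not as decimals: minor version 43 > 6, so v10.43 > v10.6 (even though the decimal 10.43 < 10.6).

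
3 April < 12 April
True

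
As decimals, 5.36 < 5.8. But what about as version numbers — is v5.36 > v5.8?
True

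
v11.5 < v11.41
True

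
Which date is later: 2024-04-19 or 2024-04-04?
2024-04-19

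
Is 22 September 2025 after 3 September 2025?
Yes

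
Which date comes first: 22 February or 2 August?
22 February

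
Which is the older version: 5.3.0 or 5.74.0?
5.3.0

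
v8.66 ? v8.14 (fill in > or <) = >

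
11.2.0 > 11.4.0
False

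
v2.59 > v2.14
True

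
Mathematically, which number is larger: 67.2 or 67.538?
67.538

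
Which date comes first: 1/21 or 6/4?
1/21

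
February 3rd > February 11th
False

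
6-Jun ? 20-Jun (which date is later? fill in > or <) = <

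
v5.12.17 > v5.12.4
True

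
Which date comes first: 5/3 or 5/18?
5/3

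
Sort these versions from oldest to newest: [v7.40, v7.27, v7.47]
[v7.27, v7.40, v7.47]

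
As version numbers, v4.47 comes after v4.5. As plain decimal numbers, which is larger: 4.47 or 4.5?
4.5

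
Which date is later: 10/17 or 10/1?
10/17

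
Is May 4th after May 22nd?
No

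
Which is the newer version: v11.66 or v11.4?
v11.66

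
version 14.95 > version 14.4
True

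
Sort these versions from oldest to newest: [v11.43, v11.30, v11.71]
[v11.30, v11.43, v11.71]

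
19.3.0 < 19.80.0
True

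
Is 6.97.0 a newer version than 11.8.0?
No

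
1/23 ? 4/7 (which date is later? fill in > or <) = <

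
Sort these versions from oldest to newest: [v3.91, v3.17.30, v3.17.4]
[v3.17.4, v3.17.30, v3.91]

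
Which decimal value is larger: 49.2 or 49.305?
49.305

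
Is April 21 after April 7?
Yes. Day 21 comes after day 7 in April — this is a date comparison, not a decimal one (the decimal 4.21 would be smaller than 4.7).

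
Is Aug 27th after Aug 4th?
Yes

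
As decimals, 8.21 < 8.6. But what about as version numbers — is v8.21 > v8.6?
True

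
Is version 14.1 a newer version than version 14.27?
No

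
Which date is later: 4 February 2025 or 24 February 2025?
24 February 2025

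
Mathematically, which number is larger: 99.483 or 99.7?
99.7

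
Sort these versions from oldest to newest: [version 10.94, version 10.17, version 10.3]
[version 10.3, version 10.17, version 10.94]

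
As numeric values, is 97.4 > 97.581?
False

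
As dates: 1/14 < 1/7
False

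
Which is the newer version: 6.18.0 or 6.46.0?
6.46.0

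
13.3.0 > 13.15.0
False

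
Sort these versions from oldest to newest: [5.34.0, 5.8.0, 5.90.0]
[5.8.0, 5.34.0, 5.90.0]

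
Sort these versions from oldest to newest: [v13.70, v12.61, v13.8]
[v12.61, v13.8, v13.70]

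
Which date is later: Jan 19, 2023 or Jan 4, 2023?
Jan 19, 2023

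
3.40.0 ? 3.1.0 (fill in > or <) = >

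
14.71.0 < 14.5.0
False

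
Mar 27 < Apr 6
True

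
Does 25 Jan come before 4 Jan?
No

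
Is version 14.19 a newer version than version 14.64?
No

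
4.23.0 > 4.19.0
True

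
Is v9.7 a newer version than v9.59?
No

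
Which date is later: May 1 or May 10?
May 10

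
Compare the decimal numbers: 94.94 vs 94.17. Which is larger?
94.94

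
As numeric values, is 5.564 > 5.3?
True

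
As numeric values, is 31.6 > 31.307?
True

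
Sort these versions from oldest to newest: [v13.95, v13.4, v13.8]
[v13.4, v13.8, v13.95]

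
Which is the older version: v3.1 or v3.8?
v3.1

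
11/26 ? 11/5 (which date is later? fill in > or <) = >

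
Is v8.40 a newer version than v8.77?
No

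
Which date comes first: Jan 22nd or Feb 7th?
Jan 22nd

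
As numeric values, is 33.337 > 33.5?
False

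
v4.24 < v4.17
False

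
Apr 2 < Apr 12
True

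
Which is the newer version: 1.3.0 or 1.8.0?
1.8.0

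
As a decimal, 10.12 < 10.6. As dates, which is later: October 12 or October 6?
October 12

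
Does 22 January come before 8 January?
No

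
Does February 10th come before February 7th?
No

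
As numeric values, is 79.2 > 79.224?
False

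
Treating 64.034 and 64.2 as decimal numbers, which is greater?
64.2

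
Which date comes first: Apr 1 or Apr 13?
Apr 1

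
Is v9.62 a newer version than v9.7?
Yes. Version numbers are compared segment by segment as integers, not as decimals: minor version 62 > 7, so v9.62 > v9.7 (even though the decimal 9.62 < 9.7).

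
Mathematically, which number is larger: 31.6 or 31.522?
31.6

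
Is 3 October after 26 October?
No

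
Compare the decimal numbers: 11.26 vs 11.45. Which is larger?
11.45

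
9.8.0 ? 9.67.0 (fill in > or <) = <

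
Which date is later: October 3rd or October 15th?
October 15th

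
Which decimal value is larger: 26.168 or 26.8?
26.8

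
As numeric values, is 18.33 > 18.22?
True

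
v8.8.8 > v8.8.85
False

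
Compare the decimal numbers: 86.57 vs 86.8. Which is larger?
86.8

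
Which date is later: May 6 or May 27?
May 27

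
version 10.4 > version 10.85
False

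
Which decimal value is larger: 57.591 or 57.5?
57.591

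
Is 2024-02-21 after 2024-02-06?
Yes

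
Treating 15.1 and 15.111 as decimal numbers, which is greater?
15.111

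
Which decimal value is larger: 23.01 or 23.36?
23.36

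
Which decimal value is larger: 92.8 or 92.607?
92.8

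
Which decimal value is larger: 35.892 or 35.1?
35.892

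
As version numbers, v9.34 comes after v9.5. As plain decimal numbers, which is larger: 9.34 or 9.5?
9.5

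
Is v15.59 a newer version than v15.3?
Yes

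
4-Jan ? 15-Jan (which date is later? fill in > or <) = <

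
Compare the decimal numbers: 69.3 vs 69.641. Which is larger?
69.641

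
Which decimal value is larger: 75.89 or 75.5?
75.89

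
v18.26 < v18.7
False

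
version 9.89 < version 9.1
False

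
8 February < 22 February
True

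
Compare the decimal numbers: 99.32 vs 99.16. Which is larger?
99.32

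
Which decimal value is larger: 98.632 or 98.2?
98.632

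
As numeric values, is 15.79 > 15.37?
True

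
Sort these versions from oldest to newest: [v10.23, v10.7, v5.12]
[v5.12, v10.7, v10.23]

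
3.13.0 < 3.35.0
True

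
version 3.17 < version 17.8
True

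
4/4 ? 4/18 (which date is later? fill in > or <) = <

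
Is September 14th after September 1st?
Yes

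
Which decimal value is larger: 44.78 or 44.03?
44.78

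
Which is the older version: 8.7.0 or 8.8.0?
8.7.0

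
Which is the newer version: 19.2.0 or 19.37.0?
19.37.0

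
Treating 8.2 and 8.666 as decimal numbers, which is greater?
8.666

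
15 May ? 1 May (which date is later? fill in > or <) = >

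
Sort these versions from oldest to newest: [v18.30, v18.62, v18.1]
[v18.1, v18.30, v18.62]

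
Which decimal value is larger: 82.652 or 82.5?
82.652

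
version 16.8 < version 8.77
False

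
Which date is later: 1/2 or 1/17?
1/17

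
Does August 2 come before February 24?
No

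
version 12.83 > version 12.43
True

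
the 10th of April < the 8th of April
False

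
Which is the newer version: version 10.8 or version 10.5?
version 10.8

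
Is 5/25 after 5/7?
Yes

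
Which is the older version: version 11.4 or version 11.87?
version 11.4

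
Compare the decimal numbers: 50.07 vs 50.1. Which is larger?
50.1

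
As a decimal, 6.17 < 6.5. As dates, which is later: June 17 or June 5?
June 17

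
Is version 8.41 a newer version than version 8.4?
Yes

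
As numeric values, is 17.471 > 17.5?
False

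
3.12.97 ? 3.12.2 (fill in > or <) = >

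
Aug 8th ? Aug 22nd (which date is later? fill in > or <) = <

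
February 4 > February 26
False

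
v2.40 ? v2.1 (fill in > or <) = >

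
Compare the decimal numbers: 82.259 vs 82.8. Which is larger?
82.8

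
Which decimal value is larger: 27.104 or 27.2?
27.2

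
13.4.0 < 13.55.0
True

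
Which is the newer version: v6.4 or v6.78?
v6.78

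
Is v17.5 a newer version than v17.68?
No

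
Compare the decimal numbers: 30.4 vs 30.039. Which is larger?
30.4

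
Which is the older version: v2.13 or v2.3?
v2.3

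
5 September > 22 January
True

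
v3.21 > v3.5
True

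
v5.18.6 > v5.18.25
False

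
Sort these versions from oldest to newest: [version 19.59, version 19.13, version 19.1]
[version 19.1, version 19.13, version 19.59]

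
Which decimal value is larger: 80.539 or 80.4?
80.539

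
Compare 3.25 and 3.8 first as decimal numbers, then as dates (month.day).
As decimals: 3.25 < 3.8. As dates: 3/25 is later than 3/8 (day 25 > day 8).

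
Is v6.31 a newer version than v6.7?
Yes. Version numbers are compared segment by segment as integers, not as decimals: minor version 31 > 7, so v6.31 > v6.7 (even though the decimal 6.31 < 6.7).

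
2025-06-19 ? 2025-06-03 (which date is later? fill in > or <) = >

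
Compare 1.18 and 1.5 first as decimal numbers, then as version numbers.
As decimals: 1.18 < 1.5. As versions: v1.18 > v1.5 (minor version 18 > 5).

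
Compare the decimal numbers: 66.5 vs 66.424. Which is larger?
66.5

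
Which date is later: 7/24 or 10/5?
10/5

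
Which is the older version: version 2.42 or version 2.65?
version 2.42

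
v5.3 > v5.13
False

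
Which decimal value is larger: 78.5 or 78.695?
78.695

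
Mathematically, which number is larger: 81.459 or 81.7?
81.7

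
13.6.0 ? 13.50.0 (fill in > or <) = <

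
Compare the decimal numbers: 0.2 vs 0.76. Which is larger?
0.76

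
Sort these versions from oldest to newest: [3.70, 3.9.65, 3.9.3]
[3.9.3, 3.9.65, 3.70]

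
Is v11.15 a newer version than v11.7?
Yes. Version numbers are compared segment by segment as integers, not as decimals: minor version 15 > 7, so v11.15 > v11.7 (even though the decimal 11.15 < 11.7).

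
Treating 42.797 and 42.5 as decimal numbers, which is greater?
42.797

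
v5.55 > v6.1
False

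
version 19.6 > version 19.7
False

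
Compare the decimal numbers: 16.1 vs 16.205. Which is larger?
16.205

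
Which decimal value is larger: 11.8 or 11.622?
11.8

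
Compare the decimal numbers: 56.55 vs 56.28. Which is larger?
56.55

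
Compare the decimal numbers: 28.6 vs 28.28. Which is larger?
28.6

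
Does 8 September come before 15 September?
Yes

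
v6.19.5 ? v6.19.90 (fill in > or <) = <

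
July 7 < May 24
False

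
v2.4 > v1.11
True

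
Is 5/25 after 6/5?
No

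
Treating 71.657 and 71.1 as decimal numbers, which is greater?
71.657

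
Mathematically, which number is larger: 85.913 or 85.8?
85.913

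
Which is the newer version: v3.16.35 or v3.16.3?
v3.16.35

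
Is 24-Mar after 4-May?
No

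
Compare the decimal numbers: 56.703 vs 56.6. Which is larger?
56.703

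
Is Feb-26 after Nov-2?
No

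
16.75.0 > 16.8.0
True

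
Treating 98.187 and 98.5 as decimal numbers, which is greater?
98.5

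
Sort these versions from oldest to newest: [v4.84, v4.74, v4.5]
[v4.5, v4.74, v4.84]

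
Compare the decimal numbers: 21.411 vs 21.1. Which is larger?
21.411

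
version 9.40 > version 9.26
True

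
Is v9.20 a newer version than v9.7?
Yes. Version numbers are compared segment by segment as integers, not as decimals: minor version 20 > 7, so v9.20 > v9.7 (even though the decimal 9.20 < 9.7).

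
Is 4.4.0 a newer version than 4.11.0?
No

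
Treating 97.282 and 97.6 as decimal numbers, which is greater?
97.6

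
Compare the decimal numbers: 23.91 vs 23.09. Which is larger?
23.91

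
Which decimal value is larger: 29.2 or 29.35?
29.35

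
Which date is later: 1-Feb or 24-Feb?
24-Feb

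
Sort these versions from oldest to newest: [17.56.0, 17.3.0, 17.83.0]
[17.3.0, 17.56.0, 17.83.0]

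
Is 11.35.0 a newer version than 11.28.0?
Yes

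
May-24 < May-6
False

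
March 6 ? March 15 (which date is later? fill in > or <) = <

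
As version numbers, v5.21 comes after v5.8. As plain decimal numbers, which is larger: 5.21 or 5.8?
5.8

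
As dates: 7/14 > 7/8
True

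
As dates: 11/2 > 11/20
False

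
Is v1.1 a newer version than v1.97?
No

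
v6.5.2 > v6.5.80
False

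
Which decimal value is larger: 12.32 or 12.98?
12.98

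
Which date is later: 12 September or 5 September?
12 September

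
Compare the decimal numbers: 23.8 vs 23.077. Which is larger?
23.8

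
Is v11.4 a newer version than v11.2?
Yes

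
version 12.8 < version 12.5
False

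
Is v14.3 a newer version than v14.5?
No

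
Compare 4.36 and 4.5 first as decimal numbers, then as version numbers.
As decimals: 4.36 < 4.5. As versions: v4.36 > v4.5 (minor version 36 > 5).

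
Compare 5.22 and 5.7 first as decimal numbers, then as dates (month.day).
As decimals: 5.22 < 5.7. As dates: 5/22 is later than 5/7 (day 22 > day 7).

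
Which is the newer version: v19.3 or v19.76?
v19.76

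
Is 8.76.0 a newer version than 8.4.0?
Yes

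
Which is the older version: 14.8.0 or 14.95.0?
14.8.0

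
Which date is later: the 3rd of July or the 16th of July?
the 16th of July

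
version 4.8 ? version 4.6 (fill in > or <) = >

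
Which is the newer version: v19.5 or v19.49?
v19.49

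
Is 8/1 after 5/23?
Yes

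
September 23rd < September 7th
False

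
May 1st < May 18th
True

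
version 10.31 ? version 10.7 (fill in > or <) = >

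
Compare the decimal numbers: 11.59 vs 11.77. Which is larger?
11.77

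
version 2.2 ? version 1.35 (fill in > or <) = >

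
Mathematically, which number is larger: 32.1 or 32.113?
32.113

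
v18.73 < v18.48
False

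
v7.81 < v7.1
False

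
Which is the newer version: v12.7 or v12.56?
v12.56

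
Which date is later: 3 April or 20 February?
3 April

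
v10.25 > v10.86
False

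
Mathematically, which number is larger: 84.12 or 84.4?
84.4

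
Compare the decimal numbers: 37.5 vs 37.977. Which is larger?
37.977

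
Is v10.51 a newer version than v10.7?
Yes. Version numbers are compared segment by segment as integers, not as decimals: minor version 51 > 7, so v10.51 > v10.7 (even though the decimal 10.51 < 10.7).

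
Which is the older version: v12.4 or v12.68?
v12.4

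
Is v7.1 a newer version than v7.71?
No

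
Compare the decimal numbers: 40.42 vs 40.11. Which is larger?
40.42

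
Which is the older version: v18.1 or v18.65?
v18.1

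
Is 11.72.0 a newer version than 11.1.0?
Yes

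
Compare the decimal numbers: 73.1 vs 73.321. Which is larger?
73.321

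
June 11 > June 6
True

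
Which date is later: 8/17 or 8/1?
8/17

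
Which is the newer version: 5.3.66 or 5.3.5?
5.3.66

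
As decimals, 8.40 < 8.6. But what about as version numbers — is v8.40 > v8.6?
True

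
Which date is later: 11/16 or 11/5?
11/16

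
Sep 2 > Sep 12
False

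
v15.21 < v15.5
False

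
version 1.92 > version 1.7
True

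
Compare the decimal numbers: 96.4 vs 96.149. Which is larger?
96.4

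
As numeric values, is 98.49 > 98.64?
False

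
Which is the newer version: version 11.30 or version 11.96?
version 11.96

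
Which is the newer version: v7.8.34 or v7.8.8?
v7.8.34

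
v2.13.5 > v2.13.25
False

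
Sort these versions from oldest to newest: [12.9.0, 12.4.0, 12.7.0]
[12.4.0, 12.7.0, 12.9.0]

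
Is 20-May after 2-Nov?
No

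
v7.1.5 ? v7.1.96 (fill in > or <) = <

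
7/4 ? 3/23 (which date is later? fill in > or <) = >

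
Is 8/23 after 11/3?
No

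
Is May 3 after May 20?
No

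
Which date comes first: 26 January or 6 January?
6 January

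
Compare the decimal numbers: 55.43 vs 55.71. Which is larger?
55.71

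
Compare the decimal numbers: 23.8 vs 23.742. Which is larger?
23.8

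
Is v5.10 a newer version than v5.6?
Yes. Version numbers are compared segment by segment as integers, not as decimals: minor version 10 > 6, so v5.10 > v5.6 (even though the decimal 5.10 < 5.6).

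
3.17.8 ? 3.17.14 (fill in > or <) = <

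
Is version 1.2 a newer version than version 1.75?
No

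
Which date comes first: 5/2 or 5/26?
5/2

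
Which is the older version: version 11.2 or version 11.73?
version 11.2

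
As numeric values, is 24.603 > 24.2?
True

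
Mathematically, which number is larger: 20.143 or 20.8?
20.8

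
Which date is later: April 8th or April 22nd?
April 22nd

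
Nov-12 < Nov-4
False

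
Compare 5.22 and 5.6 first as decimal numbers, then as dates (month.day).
As decimals: 5.22 < 5.6. As dates: 5/22 is later than 5/6 (day 22 > day 6).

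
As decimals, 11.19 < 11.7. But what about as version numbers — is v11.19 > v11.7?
True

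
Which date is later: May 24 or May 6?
May 24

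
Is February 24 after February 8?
Yes. Day 24 comes after day 8 in February — this is a date comparison, not a decimal one (the decimal 2.24 would be smaller than 2.8).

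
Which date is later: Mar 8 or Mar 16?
Mar 16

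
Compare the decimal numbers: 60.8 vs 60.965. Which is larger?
60.965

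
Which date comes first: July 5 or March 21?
March 21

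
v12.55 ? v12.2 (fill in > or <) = >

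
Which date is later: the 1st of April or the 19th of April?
the 19th of April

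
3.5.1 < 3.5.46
True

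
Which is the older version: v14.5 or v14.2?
v14.2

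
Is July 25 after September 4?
No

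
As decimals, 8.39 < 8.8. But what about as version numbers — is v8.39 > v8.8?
True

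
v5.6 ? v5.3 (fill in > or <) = >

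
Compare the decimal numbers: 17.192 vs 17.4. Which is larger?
17.4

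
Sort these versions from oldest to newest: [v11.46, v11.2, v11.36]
[v11.2, v11.36, v11.46]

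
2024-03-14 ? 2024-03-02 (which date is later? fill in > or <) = >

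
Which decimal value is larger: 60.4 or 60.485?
60.485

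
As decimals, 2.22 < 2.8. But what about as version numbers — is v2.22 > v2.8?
True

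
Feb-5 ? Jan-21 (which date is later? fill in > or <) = >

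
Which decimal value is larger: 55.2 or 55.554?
55.554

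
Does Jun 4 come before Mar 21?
No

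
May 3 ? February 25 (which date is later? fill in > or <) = >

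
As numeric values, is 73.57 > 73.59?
False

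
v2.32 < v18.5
True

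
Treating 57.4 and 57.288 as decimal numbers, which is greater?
57.4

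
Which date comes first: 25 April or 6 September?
25 April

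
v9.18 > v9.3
True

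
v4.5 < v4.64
True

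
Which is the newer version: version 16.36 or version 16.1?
version 16.36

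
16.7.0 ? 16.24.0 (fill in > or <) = <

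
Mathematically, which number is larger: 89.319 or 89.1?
89.319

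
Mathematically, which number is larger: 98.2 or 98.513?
98.513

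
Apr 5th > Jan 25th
True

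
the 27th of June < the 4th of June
False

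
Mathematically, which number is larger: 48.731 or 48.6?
48.731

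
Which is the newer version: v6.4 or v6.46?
v6.46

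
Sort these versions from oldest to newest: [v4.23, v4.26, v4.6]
[v4.6, v4.23, v4.26]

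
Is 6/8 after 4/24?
Yes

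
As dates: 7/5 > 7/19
False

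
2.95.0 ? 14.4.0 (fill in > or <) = <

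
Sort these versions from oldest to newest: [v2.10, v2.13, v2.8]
[v2.8, v2.10, v2.13]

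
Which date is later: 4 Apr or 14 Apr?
14 Apr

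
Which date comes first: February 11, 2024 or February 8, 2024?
February 8, 2024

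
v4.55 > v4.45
True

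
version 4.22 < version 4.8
False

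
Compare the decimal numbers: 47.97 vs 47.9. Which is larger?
47.97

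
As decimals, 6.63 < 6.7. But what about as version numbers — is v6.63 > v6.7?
True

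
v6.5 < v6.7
True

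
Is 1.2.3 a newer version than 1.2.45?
No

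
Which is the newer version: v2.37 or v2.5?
v2.37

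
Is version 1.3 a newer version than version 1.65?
No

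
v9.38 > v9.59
False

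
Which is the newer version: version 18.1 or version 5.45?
version 18.1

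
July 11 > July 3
True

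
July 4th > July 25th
False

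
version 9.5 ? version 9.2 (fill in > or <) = >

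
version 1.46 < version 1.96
True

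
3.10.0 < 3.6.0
False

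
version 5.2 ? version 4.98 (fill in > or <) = >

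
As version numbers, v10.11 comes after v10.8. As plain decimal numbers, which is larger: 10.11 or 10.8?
10.8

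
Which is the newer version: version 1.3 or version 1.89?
version 1.89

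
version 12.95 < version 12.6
False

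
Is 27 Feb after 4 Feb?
Yes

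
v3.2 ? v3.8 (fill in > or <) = <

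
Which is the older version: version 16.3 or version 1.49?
version 1.49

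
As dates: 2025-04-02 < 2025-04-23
True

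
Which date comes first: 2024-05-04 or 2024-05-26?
2024-05-04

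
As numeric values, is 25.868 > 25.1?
True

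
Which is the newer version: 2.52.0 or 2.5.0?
2.52.0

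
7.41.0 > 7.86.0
False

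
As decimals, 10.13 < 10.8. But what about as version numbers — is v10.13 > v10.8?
True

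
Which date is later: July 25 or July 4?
July 25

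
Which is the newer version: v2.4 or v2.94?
v2.94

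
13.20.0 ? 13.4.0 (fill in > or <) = >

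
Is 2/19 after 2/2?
Yes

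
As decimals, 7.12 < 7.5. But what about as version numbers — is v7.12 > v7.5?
True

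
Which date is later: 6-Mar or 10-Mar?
10-Mar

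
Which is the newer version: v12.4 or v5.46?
v12.4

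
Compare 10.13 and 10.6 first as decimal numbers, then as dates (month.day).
As decimals: 10.13 < 10.6. As dates: 10/13 is later than 10/6 (day 13 > day 6).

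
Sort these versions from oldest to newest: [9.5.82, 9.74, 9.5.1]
[9.5.1, 9.5.82, 9.74]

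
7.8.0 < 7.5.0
False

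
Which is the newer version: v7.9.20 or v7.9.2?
v7.9.20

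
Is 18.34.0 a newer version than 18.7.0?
Yes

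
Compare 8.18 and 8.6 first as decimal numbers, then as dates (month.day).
As decimals: 8.18 < 8.6. As dates: 8/18 is later than 8/6 (day 18 > day 6).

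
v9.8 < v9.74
True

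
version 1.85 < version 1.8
False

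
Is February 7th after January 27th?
Yes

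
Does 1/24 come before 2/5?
Yes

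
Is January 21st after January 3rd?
Yes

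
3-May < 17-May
True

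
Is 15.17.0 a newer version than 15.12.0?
Yes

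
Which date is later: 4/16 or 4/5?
4/16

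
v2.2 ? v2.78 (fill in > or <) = <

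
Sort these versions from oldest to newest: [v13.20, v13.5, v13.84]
[v13.5, v13.20, v13.84]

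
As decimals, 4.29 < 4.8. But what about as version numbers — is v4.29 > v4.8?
True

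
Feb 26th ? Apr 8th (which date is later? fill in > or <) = <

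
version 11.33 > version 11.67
False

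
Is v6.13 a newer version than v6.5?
Yes. Version numbers are compared segment by segment as integers, not as decimals: minor version 13 > 5, so v6.13 > v6.5 (even though the decimal 6.13 < 6.5).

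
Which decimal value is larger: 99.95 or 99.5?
99.95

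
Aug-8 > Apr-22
True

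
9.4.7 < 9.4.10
True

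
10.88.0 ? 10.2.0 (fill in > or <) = >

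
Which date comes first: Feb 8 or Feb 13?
Feb 8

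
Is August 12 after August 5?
Yes. Day 12 comes after day 5 in August — this is a date comparison, not a decimal one (the decimal 8.12 would be smaller than 8.5).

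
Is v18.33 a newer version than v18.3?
Yes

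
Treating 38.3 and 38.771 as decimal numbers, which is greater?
38.771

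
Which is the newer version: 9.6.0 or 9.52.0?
9.52.0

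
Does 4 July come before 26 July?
Yes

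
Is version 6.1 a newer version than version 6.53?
No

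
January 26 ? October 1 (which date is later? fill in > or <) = <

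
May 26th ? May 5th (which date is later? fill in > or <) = >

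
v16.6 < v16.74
True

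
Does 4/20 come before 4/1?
No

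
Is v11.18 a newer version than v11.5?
Yes. Version numbers are compared segment by segment as integers, not as decimals: minor version 18 > 5, so v11.18 > v11.5 (even though the decimal 11.18 < 11.5).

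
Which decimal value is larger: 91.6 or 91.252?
91.6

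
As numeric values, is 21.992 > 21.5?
True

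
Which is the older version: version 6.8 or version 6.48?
version 6.8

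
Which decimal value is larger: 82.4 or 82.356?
82.4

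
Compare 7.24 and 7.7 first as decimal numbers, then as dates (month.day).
As decimals: 7.24 < 7.7. As dates: 7/24 is later than 7/7 (day 24 > day 7).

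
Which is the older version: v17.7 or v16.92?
v16.92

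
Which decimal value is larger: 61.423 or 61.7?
61.7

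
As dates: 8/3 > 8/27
False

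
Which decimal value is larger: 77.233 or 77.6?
77.6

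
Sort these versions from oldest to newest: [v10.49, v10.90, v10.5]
[v10.5, v10.49, v10.90]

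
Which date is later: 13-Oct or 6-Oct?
13-Oct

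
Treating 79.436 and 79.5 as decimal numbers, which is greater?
79.5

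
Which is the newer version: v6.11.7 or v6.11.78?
v6.11.78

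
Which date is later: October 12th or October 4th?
October 12th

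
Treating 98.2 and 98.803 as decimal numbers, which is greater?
98.803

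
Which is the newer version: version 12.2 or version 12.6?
version 12.6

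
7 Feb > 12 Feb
False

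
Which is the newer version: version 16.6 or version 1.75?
version 16.6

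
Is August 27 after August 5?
Yes. Day 27 comes after day 5 in August — this is a date comparison, not a decimal one (the decimal 8.27 would be smaller than 8.5).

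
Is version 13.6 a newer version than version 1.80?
Yes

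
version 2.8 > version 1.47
True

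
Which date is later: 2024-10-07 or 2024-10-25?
2024-10-25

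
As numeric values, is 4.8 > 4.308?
True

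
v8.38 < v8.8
False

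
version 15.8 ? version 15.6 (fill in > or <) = >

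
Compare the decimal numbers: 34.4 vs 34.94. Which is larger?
34.94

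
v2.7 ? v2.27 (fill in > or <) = <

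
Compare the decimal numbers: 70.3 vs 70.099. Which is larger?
70.3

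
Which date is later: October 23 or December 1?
December 1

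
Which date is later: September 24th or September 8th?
September 24th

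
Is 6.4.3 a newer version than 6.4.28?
No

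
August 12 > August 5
True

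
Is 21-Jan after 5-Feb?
No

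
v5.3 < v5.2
False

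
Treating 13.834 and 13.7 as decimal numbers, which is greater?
13.834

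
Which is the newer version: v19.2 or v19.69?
v19.69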